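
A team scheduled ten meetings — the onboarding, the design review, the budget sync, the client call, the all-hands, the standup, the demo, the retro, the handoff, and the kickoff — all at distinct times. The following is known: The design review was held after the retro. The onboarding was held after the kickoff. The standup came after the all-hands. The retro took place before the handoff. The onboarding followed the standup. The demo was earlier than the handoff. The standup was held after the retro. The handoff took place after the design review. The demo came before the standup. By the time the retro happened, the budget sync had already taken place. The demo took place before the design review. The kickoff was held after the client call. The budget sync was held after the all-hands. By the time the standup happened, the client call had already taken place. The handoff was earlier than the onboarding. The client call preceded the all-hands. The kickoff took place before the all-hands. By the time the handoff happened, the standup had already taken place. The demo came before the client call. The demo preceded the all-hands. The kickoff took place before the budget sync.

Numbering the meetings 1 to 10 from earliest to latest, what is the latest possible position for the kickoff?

The kickoff must come before the all-hands, the budget sync, the design review, the handoff, the onboarding, the retro, and the standup — 7 meetings forced after it.
Everything else can be placed before the kickoff in some valid order, so the kickoff can sit as late as position 10 − 7 = 3.

3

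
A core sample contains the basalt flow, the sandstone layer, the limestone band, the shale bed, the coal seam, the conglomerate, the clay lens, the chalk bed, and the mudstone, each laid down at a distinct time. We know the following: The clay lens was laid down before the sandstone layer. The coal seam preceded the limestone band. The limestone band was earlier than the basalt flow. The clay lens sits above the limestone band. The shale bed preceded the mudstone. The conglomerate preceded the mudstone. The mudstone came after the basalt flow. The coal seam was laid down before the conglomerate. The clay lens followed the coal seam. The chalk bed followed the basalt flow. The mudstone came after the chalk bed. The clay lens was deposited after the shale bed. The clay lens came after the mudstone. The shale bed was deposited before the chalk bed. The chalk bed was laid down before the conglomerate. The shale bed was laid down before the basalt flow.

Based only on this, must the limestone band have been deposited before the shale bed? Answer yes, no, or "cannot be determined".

No chain of stated constraints runs from the limestone band to the shale bed, and none runs from the shale bed to the limestone band either.
So the relative order of the limestone band and the shale bed is not fixed by the given facts.

cannot be determined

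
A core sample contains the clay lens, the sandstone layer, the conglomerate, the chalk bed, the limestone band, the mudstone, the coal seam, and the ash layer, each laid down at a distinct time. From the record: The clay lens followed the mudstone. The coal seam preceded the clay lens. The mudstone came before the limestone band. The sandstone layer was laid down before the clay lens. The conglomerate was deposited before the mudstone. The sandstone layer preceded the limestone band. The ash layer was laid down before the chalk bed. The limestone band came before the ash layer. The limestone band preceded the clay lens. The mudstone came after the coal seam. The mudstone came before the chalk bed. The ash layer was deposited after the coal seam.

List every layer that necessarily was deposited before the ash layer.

the coal seam, the conglomerate, the limestone band, the mudstone, the sandstone layer

Directly stated before the ash layer: the coal seam and the limestone band.
The conglomerate reaches the ash layer via the conglomerate → the mudstone → the limestone band → the ash layer.
The mudstone reaches the ash layer via the mudstone → the limestone band → the ash layer.
The sandstone layer reaches the ash layer via the sandstone layer → the limestone band → the ash layer.
No chain forces the clay lens (or any of the others) ahead of the ash layer.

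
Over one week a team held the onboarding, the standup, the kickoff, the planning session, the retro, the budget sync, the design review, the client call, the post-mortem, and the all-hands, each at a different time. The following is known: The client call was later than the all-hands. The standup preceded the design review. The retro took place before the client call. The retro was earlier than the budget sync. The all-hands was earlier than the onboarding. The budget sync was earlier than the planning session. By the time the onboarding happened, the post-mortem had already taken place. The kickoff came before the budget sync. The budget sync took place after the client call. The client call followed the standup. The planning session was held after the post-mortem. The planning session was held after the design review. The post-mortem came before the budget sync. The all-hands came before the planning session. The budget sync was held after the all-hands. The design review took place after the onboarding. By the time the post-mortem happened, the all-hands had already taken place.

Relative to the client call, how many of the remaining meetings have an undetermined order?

4

Forced before the client call: the all-hands, the retro, and the standup; forced after the client call: the budget sync and the planning session.
That leaves the design review, the kickoff, the onboarding, and the post-mortem with no forced order relative to the client call — 4.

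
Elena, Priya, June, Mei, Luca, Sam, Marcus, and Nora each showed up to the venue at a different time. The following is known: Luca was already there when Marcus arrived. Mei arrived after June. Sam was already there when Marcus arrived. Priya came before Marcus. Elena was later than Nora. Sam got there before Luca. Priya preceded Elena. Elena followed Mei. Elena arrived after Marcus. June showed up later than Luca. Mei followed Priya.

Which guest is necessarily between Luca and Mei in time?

Tracing the constraints gives Luca → June → Mei, so June sits after Luca and before Mei.
No other guest is forced both after Luca and before Mei.

June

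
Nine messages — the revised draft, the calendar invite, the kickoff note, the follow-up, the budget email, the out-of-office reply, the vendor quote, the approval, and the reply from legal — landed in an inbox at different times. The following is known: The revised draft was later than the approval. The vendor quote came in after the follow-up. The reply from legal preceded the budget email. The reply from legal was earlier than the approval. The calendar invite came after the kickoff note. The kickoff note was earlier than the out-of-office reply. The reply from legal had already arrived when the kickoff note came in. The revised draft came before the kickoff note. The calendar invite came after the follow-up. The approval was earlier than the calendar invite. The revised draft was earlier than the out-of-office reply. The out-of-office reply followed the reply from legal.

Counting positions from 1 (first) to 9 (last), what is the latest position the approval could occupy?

5

The approval must come before the calendar invite, the kickoff note, the out-of-office reply, and the revised draft — 4 messages forced after it.
Everything else can be placed before the approval in some valid order, so the approval can sit as late as position 9 − 4 = 5.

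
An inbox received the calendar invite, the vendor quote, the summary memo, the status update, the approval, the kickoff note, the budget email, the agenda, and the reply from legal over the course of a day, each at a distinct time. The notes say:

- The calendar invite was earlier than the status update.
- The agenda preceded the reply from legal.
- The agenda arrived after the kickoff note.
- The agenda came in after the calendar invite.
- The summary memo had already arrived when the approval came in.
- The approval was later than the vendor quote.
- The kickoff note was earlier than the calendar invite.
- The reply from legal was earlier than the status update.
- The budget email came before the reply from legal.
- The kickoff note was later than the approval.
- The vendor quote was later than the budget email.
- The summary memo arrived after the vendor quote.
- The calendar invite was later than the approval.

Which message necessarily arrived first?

The budget email has a chain of constraints placing it before every other message, so the budget email must be first.

the budget email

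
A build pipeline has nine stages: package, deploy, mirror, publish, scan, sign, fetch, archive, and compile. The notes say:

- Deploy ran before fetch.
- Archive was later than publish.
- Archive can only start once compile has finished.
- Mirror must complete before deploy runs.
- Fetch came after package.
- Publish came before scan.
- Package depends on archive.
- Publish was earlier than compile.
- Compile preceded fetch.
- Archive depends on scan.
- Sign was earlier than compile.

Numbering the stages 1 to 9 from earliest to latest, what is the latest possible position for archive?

Archive must come before fetch and package — 2 stages forced after it.
Everything else can be placed before archive in some valid order, so archive can sit as late as position 9 − 2 = 7.

7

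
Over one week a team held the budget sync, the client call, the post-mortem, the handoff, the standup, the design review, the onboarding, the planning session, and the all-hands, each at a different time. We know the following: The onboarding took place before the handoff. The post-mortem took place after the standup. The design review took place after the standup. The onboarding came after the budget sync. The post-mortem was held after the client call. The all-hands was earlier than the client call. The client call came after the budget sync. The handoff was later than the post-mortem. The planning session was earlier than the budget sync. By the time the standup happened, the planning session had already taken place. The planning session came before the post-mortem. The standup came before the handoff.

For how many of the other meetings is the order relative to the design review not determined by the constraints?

6

Forced before the design review: the planning session and the standup.
That leaves the all-hands, the budget sync, the client call, the handoff, the onboarding, and the post-mortem with no forced order relative to the design review — 6.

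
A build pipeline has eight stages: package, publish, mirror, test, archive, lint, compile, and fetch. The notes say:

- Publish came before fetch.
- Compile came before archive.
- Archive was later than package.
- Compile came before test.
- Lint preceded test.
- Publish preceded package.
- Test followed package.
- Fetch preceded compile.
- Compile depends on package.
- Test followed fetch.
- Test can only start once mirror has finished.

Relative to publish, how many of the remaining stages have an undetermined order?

Forced after publish: archive, compile, fetch, package, and test.
That leaves lint and mirror with no forced order relative to publish — 2.

2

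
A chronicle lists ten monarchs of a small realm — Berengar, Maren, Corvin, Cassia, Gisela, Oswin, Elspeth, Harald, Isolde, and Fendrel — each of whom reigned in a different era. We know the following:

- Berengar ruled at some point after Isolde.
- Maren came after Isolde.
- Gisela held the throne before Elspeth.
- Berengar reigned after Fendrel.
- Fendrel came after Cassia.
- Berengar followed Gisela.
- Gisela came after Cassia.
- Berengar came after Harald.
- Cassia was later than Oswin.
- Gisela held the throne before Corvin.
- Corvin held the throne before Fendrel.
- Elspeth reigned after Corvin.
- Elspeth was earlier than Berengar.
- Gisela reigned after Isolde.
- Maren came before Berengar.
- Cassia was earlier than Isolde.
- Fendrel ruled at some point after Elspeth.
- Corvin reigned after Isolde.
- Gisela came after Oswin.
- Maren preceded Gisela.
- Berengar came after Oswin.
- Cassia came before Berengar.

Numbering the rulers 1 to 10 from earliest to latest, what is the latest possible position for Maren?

5

Maren must come before Berengar, Corvin, Elspeth, Fendrel, and Gisela — 5 rulers forced after them.
Everything else can be placed before Maren in some valid order, so Maren can sit as late as position 10 − 5 = 5.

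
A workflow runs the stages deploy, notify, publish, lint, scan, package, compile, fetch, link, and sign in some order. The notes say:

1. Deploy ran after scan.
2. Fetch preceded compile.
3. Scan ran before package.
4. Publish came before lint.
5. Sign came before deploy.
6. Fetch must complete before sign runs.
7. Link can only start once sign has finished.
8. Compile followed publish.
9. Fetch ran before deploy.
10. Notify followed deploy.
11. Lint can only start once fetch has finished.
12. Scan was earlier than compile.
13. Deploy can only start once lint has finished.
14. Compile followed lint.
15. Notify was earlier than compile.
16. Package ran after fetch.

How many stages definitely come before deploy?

Directly stated before deploy: fetch, lint, scan, and sign.
Publish reaches deploy via publish → lint → deploy.
That's fetch, lint, publish, scan, and sign — 5 in all.

5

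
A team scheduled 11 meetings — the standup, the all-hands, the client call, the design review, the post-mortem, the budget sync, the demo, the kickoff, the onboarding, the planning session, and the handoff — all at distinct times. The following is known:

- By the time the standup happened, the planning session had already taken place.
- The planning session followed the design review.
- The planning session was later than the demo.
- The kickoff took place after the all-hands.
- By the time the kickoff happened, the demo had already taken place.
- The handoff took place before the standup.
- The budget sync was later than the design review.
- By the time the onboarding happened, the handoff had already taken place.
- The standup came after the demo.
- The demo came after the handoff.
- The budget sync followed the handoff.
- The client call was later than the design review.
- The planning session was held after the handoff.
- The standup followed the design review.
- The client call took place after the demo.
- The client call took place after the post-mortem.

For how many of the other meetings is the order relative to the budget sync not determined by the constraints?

8

Forced before the budget sync: the design review and the handoff.
That leaves the all-hands, the client call, the demo, the kickoff, the onboarding, the planning session, the post-mortem, and the standup with no forced order relative to the budget sync — 8.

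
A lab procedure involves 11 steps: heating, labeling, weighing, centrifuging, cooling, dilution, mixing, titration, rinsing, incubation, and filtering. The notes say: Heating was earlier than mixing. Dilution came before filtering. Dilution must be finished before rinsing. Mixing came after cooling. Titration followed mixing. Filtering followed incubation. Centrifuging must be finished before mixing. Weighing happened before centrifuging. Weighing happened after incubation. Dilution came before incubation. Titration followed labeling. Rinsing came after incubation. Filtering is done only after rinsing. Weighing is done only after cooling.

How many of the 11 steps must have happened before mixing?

Directly stated before mixing: centrifuging, cooling, and heating.
Dilution reaches mixing via dilution → incubation → weighing → centrifuging → mixing.
Incubation reaches mixing via incubation → weighing → centrifuging → mixing.
Weighing reaches mixing via weighing → centrifuging → mixing.
No chain forces titration (or any of the others) ahead of mixing.
That's centrifuging, cooling, dilution, heating, incubation, and weighing — 6 in all.

6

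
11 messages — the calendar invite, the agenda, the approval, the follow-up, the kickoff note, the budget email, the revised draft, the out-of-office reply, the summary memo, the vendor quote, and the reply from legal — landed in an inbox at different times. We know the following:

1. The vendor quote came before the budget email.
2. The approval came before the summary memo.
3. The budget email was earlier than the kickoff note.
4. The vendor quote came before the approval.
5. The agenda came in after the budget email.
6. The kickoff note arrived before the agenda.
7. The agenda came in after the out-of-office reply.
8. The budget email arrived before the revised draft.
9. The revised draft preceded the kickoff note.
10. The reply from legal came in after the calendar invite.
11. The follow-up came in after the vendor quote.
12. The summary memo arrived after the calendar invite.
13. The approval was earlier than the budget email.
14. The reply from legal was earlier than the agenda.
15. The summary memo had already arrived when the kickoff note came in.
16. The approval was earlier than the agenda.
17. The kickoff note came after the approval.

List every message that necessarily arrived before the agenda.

Directly stated before the agenda: the approval, the budget email, the kickoff note, the out-of-office reply, and the reply from legal.
The calendar invite reaches the agenda via the calendar invite → the reply from legal → the agenda.
The revised draft reaches the agenda via the revised draft → the kickoff note → the agenda.
The summary memo reaches the agenda via the summary memo → the kickoff note → the agenda.
Likewise the vendor quote reaches the agenda by chaining the stated constraints.

the approval, the budget email, the calendar invite, the kickoff note, the out-of-office reply, the reply from legal, the revised draft, the summary memo, the vendor quote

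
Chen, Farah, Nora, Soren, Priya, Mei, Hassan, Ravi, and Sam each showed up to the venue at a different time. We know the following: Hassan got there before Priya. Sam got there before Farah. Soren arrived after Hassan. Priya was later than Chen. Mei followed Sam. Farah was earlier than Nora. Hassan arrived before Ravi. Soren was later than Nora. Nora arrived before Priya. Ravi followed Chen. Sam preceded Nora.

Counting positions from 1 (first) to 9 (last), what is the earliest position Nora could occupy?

3

Farah and Sam must both come before Nora — 2 forced predecessors.
Nothing else is forced ahead of Nora, so their earliest slot is position 2 + 1 = 3.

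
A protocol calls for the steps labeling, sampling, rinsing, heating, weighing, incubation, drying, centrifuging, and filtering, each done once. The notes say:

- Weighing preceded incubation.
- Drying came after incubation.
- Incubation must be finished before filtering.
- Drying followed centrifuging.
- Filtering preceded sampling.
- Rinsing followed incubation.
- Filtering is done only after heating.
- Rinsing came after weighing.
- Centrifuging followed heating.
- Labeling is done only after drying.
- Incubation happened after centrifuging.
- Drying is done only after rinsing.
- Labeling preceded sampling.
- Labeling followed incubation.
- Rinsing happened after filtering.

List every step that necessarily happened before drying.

centrifuging, filtering, heating, incubation, rinsing, weighing

Directly stated before drying: centrifuging, incubation, and rinsing.
Filtering reaches drying via filtering → rinsing → drying.
Heating reaches drying via heating → centrifuging → drying.
Weighing reaches drying via weighing → rinsing → drying.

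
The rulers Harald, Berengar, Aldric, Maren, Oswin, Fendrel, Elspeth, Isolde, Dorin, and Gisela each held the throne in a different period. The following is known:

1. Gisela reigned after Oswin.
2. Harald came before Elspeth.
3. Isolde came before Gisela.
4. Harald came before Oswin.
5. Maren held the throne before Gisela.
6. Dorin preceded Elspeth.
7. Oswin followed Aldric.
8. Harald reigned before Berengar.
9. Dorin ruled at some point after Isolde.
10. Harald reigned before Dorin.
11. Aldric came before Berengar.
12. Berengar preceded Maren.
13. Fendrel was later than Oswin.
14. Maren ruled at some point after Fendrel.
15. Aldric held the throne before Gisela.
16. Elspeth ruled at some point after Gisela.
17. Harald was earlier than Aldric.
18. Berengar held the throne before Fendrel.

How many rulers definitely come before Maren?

5

Directly stated before Maren: Berengar and Fendrel.
Aldric reaches Maren via Aldric → Berengar → Maren.
Harald reaches Maren via Harald → Berengar → Maren.
Oswin reaches Maren via Oswin → Fendrel → Maren.
That's Aldric, Berengar, Fendrel, Harald, and Oswin — 5 in all.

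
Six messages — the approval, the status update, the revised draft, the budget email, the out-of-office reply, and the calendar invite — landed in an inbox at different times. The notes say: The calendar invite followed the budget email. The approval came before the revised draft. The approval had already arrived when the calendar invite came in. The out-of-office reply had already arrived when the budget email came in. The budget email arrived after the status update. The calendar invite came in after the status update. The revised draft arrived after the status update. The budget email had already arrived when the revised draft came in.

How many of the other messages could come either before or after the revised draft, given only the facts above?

1

Forced before the revised draft: the approval, the budget email, the out-of-office reply, and the status update.
That leaves the calendar invite with no forced order relative to the revised draft — 1.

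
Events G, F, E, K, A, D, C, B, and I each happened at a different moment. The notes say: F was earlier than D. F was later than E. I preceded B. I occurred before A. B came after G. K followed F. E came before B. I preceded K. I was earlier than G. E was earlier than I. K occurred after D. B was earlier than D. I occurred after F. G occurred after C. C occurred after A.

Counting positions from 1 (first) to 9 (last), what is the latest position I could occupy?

I must come before A, B, C, D, G, and K — 6 events forced after it.
Everything else can be placed before I in some valid order, so I can sit as late as position 9 − 6 = 3.

3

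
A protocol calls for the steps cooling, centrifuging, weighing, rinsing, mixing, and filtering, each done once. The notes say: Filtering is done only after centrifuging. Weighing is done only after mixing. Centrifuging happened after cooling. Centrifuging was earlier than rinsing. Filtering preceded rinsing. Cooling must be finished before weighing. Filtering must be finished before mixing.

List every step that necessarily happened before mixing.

Directly stated before mixing: filtering.
Centrifuging reaches mixing via centrifuging → filtering → mixing.
Cooling reaches mixing via cooling → centrifuging → filtering → mixing.

centrifuging, cooling, filtering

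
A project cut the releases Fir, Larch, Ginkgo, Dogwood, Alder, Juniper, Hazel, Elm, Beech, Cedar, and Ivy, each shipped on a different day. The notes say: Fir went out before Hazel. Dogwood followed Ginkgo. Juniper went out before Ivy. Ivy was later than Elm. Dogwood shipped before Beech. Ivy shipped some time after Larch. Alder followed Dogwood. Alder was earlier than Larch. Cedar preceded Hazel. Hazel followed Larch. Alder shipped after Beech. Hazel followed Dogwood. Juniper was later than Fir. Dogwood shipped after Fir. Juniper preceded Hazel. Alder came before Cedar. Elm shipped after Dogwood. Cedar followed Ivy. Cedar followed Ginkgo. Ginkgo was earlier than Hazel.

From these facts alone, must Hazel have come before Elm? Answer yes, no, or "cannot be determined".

Tracing the constraints gives Elm → Ivy → Cedar → Hazel, so Elm must come before Hazel.
That means Hazel cannot be before Elm.

no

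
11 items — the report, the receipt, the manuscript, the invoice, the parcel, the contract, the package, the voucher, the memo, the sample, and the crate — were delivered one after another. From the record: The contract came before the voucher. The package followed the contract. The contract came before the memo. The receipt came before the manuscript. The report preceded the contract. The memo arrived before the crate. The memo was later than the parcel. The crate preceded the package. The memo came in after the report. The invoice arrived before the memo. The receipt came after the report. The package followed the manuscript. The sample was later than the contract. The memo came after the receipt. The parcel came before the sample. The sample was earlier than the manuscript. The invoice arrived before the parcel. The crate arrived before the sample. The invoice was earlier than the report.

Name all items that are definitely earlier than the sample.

Directly stated before the sample: the contract, the crate, and the parcel.
The invoice reaches the sample via the invoice → the parcel → the sample.
The memo reaches the sample via the memo → the crate → the sample.
The receipt reaches the sample via the receipt → the memo → the crate → the sample.
Likewise the report reaches the sample by chaining the stated constraints.
No chain forces the package (or any of the others) ahead of the sample.

the contract, the crate, the invoice, the memo, the parcel, the receipt, the report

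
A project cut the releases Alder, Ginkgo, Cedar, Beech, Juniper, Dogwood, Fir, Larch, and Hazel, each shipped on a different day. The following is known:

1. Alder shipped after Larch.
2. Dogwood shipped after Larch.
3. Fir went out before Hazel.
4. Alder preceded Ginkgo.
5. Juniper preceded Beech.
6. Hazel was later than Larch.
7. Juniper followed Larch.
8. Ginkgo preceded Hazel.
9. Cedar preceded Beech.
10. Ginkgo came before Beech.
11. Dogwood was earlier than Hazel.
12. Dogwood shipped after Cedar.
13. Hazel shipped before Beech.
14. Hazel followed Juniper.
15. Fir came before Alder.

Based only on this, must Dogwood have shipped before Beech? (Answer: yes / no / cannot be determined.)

yes

Chain the constraints: Dogwood → Hazel → Beech. Each link is directly stated, so Dogwood comes before Beech.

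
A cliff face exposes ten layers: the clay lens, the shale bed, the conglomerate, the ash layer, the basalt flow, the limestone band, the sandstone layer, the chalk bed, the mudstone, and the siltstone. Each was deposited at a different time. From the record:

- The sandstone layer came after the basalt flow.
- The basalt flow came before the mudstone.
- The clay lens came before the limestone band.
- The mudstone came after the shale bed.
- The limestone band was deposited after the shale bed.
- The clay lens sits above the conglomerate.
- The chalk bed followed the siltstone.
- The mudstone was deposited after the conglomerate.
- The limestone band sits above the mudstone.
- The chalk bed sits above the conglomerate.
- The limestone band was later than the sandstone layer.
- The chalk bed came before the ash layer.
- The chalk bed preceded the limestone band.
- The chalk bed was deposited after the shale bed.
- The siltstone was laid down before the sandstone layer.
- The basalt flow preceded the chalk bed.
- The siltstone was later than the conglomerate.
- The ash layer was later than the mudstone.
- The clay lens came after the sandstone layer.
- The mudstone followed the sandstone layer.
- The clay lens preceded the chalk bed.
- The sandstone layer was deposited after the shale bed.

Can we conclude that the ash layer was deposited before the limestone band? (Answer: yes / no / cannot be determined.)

No chain of stated constraints runs from the ash layer to the limestone band, and none runs from the limestone band to the ash layer either.
So the relative order of the ash layer and the limestone band is not fixed by the given facts.

cannot be determined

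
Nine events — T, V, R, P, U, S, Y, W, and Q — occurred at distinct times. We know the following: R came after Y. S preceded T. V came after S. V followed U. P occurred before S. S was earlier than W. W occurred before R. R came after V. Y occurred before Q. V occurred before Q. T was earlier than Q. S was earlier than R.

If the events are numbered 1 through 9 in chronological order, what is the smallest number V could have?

4

P, S, and U must all come before V — 3 forced predecessors.
Nothing else is forced ahead of V, so its earliest slot is position 3 + 1 = 4.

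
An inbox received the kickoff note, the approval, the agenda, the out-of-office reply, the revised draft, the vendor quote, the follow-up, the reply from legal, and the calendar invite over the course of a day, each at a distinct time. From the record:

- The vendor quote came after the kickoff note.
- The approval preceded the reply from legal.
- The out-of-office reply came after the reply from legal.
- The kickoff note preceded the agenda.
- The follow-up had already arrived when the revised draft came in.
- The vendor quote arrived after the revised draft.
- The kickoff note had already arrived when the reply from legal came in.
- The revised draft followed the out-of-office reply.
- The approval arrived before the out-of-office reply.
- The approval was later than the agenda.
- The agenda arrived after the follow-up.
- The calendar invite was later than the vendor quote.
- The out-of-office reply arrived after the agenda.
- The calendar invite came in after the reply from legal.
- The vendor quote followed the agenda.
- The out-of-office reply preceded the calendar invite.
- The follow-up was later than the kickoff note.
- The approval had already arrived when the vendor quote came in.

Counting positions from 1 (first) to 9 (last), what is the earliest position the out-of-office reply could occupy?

6

The agenda, the approval, the follow-up, the kickoff note, and the reply from legal must all come before the out-of-office reply — 5 forced predecessors.
Nothing else is forced ahead of the out-of-office reply, so its earliest slot is position 5 + 1 = 6.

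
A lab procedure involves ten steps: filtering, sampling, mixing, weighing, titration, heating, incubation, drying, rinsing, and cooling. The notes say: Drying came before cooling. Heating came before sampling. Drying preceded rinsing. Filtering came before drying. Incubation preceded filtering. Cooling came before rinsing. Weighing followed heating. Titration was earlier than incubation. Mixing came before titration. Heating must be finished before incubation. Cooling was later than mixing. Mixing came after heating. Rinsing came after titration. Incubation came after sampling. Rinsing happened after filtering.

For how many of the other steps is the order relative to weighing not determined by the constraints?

8

Forced before weighing: heating.
That leaves cooling, drying, filtering, incubation, mixing, rinsing, sampling, and titration with no forced order relative to weighing — 8.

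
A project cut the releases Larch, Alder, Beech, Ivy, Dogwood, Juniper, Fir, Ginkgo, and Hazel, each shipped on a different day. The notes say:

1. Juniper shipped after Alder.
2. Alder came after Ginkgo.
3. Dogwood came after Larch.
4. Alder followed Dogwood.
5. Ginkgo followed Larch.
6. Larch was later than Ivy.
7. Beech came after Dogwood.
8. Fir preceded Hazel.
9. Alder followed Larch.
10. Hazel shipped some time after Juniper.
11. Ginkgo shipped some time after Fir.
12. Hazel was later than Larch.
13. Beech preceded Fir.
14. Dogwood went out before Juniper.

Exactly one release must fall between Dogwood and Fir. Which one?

Tracing the constraints gives Dogwood → Beech → Fir, so Beech sits after Dogwood and before Fir.
No other release is forced both after Dogwood and before Fir.

Beech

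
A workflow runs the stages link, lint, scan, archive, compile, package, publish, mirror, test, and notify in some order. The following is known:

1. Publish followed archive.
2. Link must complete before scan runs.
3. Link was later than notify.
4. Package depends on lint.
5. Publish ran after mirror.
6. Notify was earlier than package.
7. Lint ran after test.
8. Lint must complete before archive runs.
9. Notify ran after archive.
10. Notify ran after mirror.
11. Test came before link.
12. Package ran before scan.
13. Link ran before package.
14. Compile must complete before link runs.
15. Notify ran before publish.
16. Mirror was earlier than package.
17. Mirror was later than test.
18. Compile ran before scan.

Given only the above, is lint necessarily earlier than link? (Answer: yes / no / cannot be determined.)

yes

Chain the constraints: lint → archive → notify → link. Each link is directly stated, so lint comes before link.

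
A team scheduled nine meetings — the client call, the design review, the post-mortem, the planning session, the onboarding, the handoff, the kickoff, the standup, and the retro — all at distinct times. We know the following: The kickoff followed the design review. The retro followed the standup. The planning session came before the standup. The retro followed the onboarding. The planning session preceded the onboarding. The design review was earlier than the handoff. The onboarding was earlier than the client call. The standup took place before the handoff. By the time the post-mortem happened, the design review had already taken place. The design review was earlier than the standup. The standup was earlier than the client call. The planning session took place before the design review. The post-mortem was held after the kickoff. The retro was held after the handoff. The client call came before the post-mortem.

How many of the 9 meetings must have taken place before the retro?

5

Directly stated before the retro: the handoff, the onboarding, and the standup.
The design review reaches the retro via the design review → the handoff → the retro.
The planning session reaches the retro via the planning session → the onboarding → the retro.
No chain forces the post-mortem (or any of the others) ahead of the retro.
That's the design review, the handoff, the onboarding, the planning session, and the standup — 5 in all.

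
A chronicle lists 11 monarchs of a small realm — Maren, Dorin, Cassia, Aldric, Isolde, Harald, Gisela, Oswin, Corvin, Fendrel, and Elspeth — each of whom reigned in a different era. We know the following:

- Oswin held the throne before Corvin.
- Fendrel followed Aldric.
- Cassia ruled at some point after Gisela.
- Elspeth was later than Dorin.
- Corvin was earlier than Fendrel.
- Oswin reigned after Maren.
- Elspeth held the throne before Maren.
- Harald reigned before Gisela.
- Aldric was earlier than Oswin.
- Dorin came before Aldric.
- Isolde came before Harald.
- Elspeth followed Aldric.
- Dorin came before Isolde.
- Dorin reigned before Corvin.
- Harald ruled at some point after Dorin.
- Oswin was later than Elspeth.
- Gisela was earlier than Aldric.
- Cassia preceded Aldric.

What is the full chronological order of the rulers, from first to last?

Dorin, Isolde, Harald, Gisela, Cassia, Aldric, Elspeth, Maren, Oswin, Corvin, Fendrel

The constraints fix every adjacent pair, so only one ordering works:
Dorin → Isolde → Harald → Gisela → Cassia → Aldric → Elspeth → Maren → Oswin → Corvin → Fendrel.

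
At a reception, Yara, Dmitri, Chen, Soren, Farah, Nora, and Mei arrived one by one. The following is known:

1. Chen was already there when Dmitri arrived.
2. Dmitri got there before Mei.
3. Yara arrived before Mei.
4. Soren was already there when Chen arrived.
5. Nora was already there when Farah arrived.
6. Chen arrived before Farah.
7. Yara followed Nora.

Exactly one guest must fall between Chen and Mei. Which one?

Tracing the constraints gives Chen → Dmitri → Mei, so Dmitri sits after Chen and before Mei.
No other guest is forced both after Chen and before Mei.

Dmitri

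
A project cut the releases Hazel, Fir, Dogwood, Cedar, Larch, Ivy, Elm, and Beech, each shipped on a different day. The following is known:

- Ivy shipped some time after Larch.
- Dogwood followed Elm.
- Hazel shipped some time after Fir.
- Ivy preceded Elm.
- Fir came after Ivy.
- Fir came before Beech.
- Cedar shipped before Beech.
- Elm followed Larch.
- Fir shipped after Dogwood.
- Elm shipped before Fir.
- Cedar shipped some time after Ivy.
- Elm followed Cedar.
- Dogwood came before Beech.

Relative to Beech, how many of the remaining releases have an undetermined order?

Forced before Beech: Cedar, Dogwood, Elm, Fir, Ivy, and Larch.
That leaves Hazel with no forced order relative to Beech — 1.

1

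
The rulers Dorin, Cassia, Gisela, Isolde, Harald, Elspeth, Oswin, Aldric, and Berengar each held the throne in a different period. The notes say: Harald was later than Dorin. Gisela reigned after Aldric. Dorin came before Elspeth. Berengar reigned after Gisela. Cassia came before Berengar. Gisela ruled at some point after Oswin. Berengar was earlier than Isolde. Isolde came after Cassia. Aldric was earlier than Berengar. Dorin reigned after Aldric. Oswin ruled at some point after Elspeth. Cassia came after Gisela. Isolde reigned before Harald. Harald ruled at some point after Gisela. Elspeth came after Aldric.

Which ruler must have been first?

Aldric has a chain of constraints placing them before every other ruler, so Aldric must be first.

Aldric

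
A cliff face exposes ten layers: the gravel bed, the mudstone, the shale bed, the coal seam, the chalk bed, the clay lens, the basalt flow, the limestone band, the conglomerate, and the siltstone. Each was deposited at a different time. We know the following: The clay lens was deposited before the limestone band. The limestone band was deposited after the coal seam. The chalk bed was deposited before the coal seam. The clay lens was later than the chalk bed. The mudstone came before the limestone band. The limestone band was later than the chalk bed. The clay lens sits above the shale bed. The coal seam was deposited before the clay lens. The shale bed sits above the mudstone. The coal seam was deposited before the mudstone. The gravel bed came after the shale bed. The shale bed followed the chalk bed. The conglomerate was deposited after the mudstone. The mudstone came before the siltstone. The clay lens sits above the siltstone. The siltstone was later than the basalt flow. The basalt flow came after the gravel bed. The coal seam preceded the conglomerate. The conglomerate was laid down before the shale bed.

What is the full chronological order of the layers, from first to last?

the chalk bed, the coal seam, the mudstone, the conglomerate, the shale bed, the gravel bed, the basalt flow, the siltstone, the clay lens, the limestone band

The constraints fix every adjacent pair, so only one ordering works:
the chalk bed → the coal seam → the mudstone → the conglomerate → the shale bed → the gravel bed → the basalt flow → the siltstone → the clay lens → the limestone band.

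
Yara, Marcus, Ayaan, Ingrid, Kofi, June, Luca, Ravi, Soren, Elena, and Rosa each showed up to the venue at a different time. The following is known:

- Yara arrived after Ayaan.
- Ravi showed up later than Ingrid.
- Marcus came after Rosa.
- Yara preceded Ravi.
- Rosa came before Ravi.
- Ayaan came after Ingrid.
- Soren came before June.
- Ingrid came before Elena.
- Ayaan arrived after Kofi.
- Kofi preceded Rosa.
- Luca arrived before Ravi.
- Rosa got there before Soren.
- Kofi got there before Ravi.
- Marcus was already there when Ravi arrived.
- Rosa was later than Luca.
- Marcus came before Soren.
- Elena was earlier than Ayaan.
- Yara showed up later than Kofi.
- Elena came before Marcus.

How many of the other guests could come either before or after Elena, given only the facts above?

Forced before Elena: Ingrid; forced after Elena: Ayaan, June, Marcus, Ravi, Soren, and Yara.
That leaves Kofi, Luca, and Rosa with no forced order relative to Elena — 3.

3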